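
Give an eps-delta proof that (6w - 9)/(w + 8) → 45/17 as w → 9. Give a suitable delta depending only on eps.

delta = min(17/2, (289/114)eps)

Let eps > 0. We want delta > 0 with 0 < |w − 9| < delta ⇒ |(6w - 9)/(w + 8) − (45/17)| < eps.
Combining over a common denominator, (6w - 9)/(w + 8) − (45/17) = [(6w - 9)·17 − 45·(w + 8)] / [17·(w + 8)] = 57(w − 9) / (17(w + 8)).
So |(6w - 9)/(w + 8) − (45/17)| = 57|w − 9| / (17·|w + 8|).
Restrict delta ≤ 17/2. Then |w − 9| < 17/2 gives |w + 8| = |(w − 9) + 17| ≥ 17 − 17/2 = 17/2.
Hence |(6w - 9)/(w + 8) − (45/17)| < 57|w − 9|/(17·(17/2)) = (114/289)|w − 9|, which is < eps once |w − 9| < (289/114)eps.
Take delta = min(17/2, (289/114)eps). Then 0 < |w − 9| < delta forces both bounds, so |(6w - 9)/(w + 8) − (45/17)| < eps.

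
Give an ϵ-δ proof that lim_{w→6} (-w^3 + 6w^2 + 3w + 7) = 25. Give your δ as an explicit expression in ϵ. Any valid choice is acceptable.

Let ϵ > 0. We want δ > 0 such that 0 < |w − 6| < δ implies |(-w^3 + 6w^2 + 3w + 7) − 25| < ϵ.
(-w^3 + 6w^2 + 3w + 7) − 25 = -w^3 + 6w^2 + 3w - 18 = (w − 6)(-w^2 + 3).
So |(-w^3 + 6w^2 + 3w + 7) − 25| = |w − 6|·|-w^2 + 3|.
Assume first that |w − 6| < 1, so |w| < 7. Then |-w^2 + 3| ≤ 7^2 + 3 = 52.
Hence |(-w^3 + 6w^2 + 3w + 7) − 25| ≤ 52|w − 6| < ϵ provided |w − 6| < ϵ/52.
Choosing δ = min(1, ϵ/52) ensures both conditions, hence |(-w^3 + 6w^2 + 3w + 7) − 25| < ϵ.

δ = min(1, ϵ/52)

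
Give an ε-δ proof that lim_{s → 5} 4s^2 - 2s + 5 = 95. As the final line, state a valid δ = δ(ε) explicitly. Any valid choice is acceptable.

Fix ε > 0. We want δ > 0 such that 0 < |s − 5| < δ implies |(4s^2 - 2s + 5) − 95| < ε.
(4s^2 - 2s + 5) − 95 = 4s^2 - 2s - 90 = (s − 5)(4s + 18).
So |(4s^2 - 2s + 5) − 95| = |s − 5|·|4s + 18|.
Assume first that |s − 5| < 1, so |s| < 6. Then |4s + 18| ≤ 4·6 + 18 = 42.
Hence |(4s^2 - 2s + 5) − 95| ≤ 42|s − 5| < ε provided |s − 5| < ε/42.
Take δ = min(1, ε/42). Then 0 < |s − 5| < δ gives both |s − 5| < 1 and |s − 5| < ε/42, so |(4s^2 - 2s + 5) − 95| < ε.

δ = min(1, ε/42)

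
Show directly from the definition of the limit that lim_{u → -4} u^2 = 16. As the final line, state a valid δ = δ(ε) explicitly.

δ = min(1, ε/9)

Let ε > 0 be given. We seek δ > 0 with 0 < |u + 4| < δ ⇒ |u^2 − 16| < ε.
Factor: u^2 − 16 = (u + 4)(u - 4), so |u^2 − 16| = |u + 4|·|u - 4|.
Restrict δ ≤ 1. Then |u + 4| < 1 gives |u| < 5, so by the triangle inequality |u - 4| ≤ 5 + 4 = 9.
Hence |u^2 − 16| ≤ 9|u + 4|, which is < ε once |u + 4| < ε/9.
Take δ = min(1, ε/9). If 0 < |u + 4| < δ then both bounds hold and |u^2 − 16| ≤ 9|u + 4| < 9·(ε/9) = ε.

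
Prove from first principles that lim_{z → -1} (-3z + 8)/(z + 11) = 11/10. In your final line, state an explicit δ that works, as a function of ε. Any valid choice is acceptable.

Fix ε > 0. We want δ > 0 with 0 < |z + 1| < δ ⇒ |(-3z + 8)/(z + 11) − (11/10)| < ε.
Combining over a common denominator, (-3z + 8)/(z + 11) − (11/10) = [(-3z + 8)·10 − 11·(z + 11)] / [10·(z + 11)] = -41(z + 1) / (10(z + 11)).
So |(-3z + 8)/(z + 11) − (11/10)| = 41|z + 1| / (10·|z + 11|).
Require δ ≤ 5, so |z + 11| ≥ |10| − |z + 1| > 10 − 5 = 5.
Hence |(-3z + 8)/(z + 11) − (11/10)| < 41|z + 1|/(10·5) = (41/50)|z + 1|, which is < ε once |z + 1| < (50/41)ε.
Take δ = min(5, (50/41)ε). Then 0 < |z + 1| < δ forces both bounds, so |(-3z + 8)/(z + 11) − (11/10)| < ε.

δ = min(5, (50/41)ε)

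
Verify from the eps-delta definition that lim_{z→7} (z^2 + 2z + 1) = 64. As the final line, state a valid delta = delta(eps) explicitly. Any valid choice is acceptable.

delta = min(1, eps/17)

Let eps > 0 be given. We want delta > 0 such that 0 < |z − 7| < delta implies |(z^2 + 2z + 1) − 64| < eps.
(z^2 + 2z + 1) − 64 = z^2 + 2z - 63 = (z − 7)(z + 9).
So |(z^2 + 2z + 1) − 64| = |z − 7|·|z + 9|.
Assume first that |z − 7| < 1, so |z| < 8. Then |z + 9| ≤ 8 + 9 = 17.
Hence |(z^2 + 2z + 1) − 64| ≤ 17|z − 7| < eps provided |z − 7| < eps/17.
Choosing delta = min(1, eps/17) ensures both conditions, hence |(z^2 + 2z + 1) − 64| < eps.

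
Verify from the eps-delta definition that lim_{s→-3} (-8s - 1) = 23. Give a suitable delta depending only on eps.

delta = eps/8

Fix eps > 0. We need delta > 0 so that 0 < |s + 3| < delta implies |(-8s - 1) − 23| < eps.
|(-8s - 1) − 23| = |-8s - 24| = 8|s + 3|.
So 8|s + 3| < eps exactly when |s + 3| < eps/8.
Choosing delta = eps/8 gives |(-8s - 1) − 23| = 8|s + 3| < eps whenever |s + 3| < delta.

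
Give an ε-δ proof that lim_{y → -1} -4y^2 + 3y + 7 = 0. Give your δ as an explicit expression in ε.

Let ε > 0 be given. We want δ > 0 such that 0 < |y + 1| < δ implies |(-4y^2 + 3y + 7)| < ε.
(-4y^2 + 3y + 7) = -4y^2 + 3y + 7 = (y + 1)(-4y + 7).
So |(-4y^2 + 3y + 7)| = |y + 1|·|-4y + 7|.
Require δ ≤ 2. Then |y + 1| < 2 gives |y| < 3, and by the triangle inequality |-4y + 7| ≤ 4·3 + 7 = 19.
Hence |(-4y^2 + 3y + 7)| ≤ 19|y + 1| < ε provided |y + 1| < ε/19.
Take δ = min(2, ε/19). Then 0 < |y + 1| < δ gives both |y + 1| < 2 and |y + 1| < ε/19, so |(-4y^2 + 3y + 7)| < ε.

δ = min(2, ε/19)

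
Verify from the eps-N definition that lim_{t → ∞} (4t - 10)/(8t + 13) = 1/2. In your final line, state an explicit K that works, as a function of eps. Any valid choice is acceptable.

K = (33/16)/eps

Let eps > 0 be given. We seek K > 0 such that t > K implies |(4t - 10)/(8t + 13) − (1/2)| < eps.
(4t - 10)/(8t + 13) − (1/2) = (8(4t - 10) − 4(8t + 13)) / (8(8t + 13)) = -132/(8(8t + 13)).
For t > 0 we have 8t + 13 > 8t, so |(4t - 10)/(8t + 13) − (1/2)| = 132/(8(8t + 13)) < 132/(8·8t) = (33/16)/t.
Thus |(4t - 10)/(8t + 13) − (1/2)| < eps whenever t > (33/16)/eps.
Take K = (33/16)/eps. If t > K then |(4t - 10)/(8t + 13) − (1/2)| < (33/16)/t < eps.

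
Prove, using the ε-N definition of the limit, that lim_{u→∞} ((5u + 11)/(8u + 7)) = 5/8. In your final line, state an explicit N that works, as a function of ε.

Let ε > 0 be given. We seek N > 0 such that u > N implies |(5u + 11)/(8u + 7) − (5/8)| < ε.
(5u + 11)/(8u + 7) − (5/8) = (8(5u + 11) − 5(8u + 7)) / (8(8u + 7)) = 53/(8(8u + 7)).
For u > 0 we have 8u + 7 > 8u, so |(5u + 11)/(8u + 7) − (5/8)| = 53/(8(8u + 7)) < 53/(8·8u) = (53/64)/u.
Thus |(5u + 11)/(8u + 7) − (5/8)| < ε whenever u > (53/64)/ε.
Take N = (53/64)/ε. If u > N then |(5u + 11)/(8u + 7) − (5/8)| < (53/64)/u < ε.

N = (53/64)/ε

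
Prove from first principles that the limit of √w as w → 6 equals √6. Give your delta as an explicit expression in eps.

Let eps > 0 be given. We want delta > 0 such that 0 < |w − 6| < delta implies |√w − √6| < eps.
Rationalise: √w − √6 = (w − 6)/(√w + √6), so |√w − √6| = |w − 6|/(√w + √6).
Restrict delta ≤ 6 so that |w − 6| < 6 forces w > 0, and then √w + √6 > √6.
Hence |√w − √6| < |w − 6|/√6, which is < eps once |w − 6| < √6·eps.
Take delta = min(6, √6·eps). If 0 < |w − 6| < delta then w > 0 and |√w − √6| < |w − 6|/√6 < eps.

delta = min(6, √6·eps)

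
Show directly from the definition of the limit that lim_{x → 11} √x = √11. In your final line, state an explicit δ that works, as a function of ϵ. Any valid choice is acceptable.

Fix ϵ > 0. We want δ > 0 such that 0 < |x − 11| < δ implies |√x − √11| < ϵ.
Rationalise: √x − √11 = (x − 11)/(√x + √11), so |√x − √11| = |x − 11|/(√x + √11).
Restrict δ ≤ 11 so that |x − 11| < 11 forces x > 0, and then √x + √11 > √11.
Hence |√x − √11| < |x − 11|/√11, which is < ϵ once |x − 11| < √11·ϵ.
Take δ = min(11, √11·ϵ). If 0 < |x − 11| < δ then x > 0 and |√x − √11| < |x − 11|/√11 < ϵ.

δ = min(11, √11·ϵ)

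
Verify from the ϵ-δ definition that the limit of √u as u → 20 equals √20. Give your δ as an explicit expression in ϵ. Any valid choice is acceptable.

δ = min(20, √20·ϵ)

Let ϵ > 0 be given. We want δ > 0 such that 0 < |u − 20| < δ implies |√u − √20| < ϵ.
Multiplying by the conjugate, |√u − √20| = |u − 20|/(√u + √20).
Restrict δ ≤ 20 so that |u − 20| < 20 forces u > 0, and then √u + √20 > √20.
Hence |√u − √20| < |u − 20|/√20, which is < ϵ once |u − 20| < √20·ϵ.
Take δ = min(20, √20·ϵ). If 0 < |u − 20| < δ then u > 0 and |√u − √20| < |u − 20|/√20 < ϵ.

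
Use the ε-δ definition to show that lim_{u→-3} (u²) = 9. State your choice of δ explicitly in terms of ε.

δ = min(2, ε/8)

Let ε > 0. We seek δ > 0 with 0 < |u + 3| < δ ⇒ |u² − 9| < ε.
Factor: u² − 9 = (u + 3)(u - 3), so |u² − 9| = |u + 3|·|u - 3|.
Impose δ ≤ 2 so that |u| < 5; then |u - 3| ≤ 8.
Hence |u² − 9| ≤ 8|u + 3|, which is < ε once |u + 3| < ε/8.
Take δ = min(2, ε/8). If 0 < |u + 3| < δ then both bounds hold and |u² − 9| ≤ 8|u + 3| < 8·(ε/8) = ε.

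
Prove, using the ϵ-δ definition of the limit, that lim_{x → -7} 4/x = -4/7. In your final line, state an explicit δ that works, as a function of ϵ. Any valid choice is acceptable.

Fix ϵ > 0. We seek δ > 0 such that 0 < |x + 7| < δ implies |4/x + 4/7| < ϵ.
|4/x + 4/7| = 4·|-7 − x|/(7·|x|) = 4|x + 7|/(7|x|).
Require δ ≤ 7/2 so that |x| > 7 − 7/2 = 7/2, hence 7|x| > 49/2.
Then |4/x + 4/7| < 4|x + 7|/(49/2), which is < ϵ when |x + 7| < (49/8)ϵ.
Take δ = min(7/2, (49/8)ϵ). Then 0 < |x + 7| < δ gives both |x + 7| < 7/2 and |x + 7| < (49/8)ϵ, so |4/x + 4/7| < ϵ.

δ = min(7/2, (49/8)ϵ)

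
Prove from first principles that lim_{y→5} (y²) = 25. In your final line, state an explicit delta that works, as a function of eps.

Let eps > 0 be given. We seek delta > 0 with 0 < |y − 5| < delta ⇒ |y² − 25| < eps.
Factor: y² − 25 = (y − 5)(y + 5), so |y² − 25| = |y − 5|·|y + 5|.
Impose delta ≤ 1 so that |y| < 6; then |y + 5| ≤ 11.
Hence |y² − 25| ≤ 11|y − 5|, which is < eps once |y − 5| < eps/11.
Take delta = min(1, eps/11). If 0 < |y − 5| < delta then both bounds hold and |y² − 25| ≤ 11|y − 5| < 11·(eps/11) = eps.

delta = min(1, eps/11)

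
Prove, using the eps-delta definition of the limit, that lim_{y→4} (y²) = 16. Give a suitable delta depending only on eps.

Let eps > 0. We seek delta > 0 with 0 < |y − 4| < delta ⇒ |y² − 16| < eps.
Factor: y² − 16 = (y − 4)(y + 4), so |y² − 16| = |y − 4|·|y + 4|.
Impose delta ≤ 2 so that |y| < 6; then |y + 4| ≤ 10.
Hence |y² − 16| ≤ 10|y − 4|, which is < eps once |y − 4| < eps/10.
Take delta = min(2, eps/10). If 0 < |y − 4| < delta then both bounds hold and |y² − 16| ≤ 10|y − 4| < 10·(eps/10) = eps.

delta = min(2, eps/10)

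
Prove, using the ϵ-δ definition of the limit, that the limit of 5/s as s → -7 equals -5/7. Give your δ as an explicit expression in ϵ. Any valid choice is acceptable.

Fix ϵ > 0. We seek δ > 0 such that 0 < |s + 7| < δ implies |5/s + 5/7| < ϵ.
|5/s + 5/7| = 5·|-7 − s|/(7·|s|) = 5|s + 7|/(7|s|).
Restrict δ ≤ 7/2. Then |s + 7| < 7/2 gives |s| > 7/2, so 7|s| > 49/2.
Then |5/s + 5/7| < 5|s + 7|/(49/2), which is < ϵ when |s + 7| < (49/10)ϵ.
Take δ = min(7/2, (49/10)ϵ). Then 0 < |s + 7| < δ gives both |s + 7| < 7/2 and |s + 7| < (49/10)ϵ, so |5/s + 5/7| < ϵ.

δ = min(7/2, (49/10)ϵ)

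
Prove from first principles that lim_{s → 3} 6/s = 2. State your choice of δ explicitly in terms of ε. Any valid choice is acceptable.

δ = min(3/2, (3/4)ε)

Let ε > 0. We seek δ > 0 such that 0 < |s − 3| < δ implies |6/s − 2| < ε.
|6/s − 2| = 6·|3 − s|/(3·|s|) = 6|s − 3|/(3|s|).
Require δ ≤ 3/2 so that |s| > 3 − 3/2 = 3/2, hence 3|s| > 9/2.
Then |6/s − 2| < 6|s − 3|/(9/2), which is < ε when |s − 3| < (3/4)ε.
Take δ = min(3/2, (3/4)ε). Then 0 < |s − 3| < δ gives both |s − 3| < 3/2 and |s − 3| < (3/4)ε, so |6/s − 2| < ε.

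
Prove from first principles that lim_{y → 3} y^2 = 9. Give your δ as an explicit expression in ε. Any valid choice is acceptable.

Let ε > 0. We seek δ > 0 with 0 < |y − 3| < δ ⇒ |y^2 − 9| < ε.
Factor: y^2 − 9 = (y − 3)(y + 3), so |y^2 − 9| = |y − 3|·|y + 3|.
Impose δ ≤ 1 so that |y| < 4; then |y + 3| ≤ 7.
Hence |y^2 − 9| ≤ 7|y − 3|, which is < ε once |y − 3| < ε/7.
Take δ = min(1, ε/7). If 0 < |y − 3| < δ then both bounds hold and |y^2 − 9| ≤ 7|y − 3| < 7·(ε/7) = ε.

δ = min(1, ε/7)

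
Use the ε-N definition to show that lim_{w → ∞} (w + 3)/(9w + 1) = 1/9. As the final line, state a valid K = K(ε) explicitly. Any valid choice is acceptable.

Suppose ε > 0. We seek K > 0 such that w > K implies |(w + 3)/(9w + 1) − (1/9)| < ε.
(w + 3)/(9w + 1) − (1/9) = (9(w + 3) − (9w + 1)) / (9(9w + 1)) = 26/(9(9w + 1)).
For w > 0 we have 9w + 1 > 9w, so |(w + 3)/(9w + 1) − (1/9)| = 26/(9(9w + 1)) < 26/(9·9w) = (26/81)/w.
Thus |(w + 3)/(9w + 1) − (1/9)| < ε whenever w > (26/81)/ε.
Take K = (26/81)/ε. If w > K then |(w + 3)/(9w + 1) − (1/9)| < (26/81)/w < ε.

K = (26/81)/ε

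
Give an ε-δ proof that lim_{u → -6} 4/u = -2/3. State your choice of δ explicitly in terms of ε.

δ = min(3, (9/2)ε)

Let ε > 0 be given. We seek δ > 0 such that 0 < |u + 6| < δ implies |4/u + 2/3| < ε.
|4/u + 2/3| = 4·|-6 − u|/(6·|u|) = 4|u + 6|/(6|u|).
Require δ ≤ 3 so that |u| > 6 − 3 = 3, hence 6|u| > 18.
Then |4/u + 2/3| < 4|u + 6|/18, which is < ε when |u + 6| < (9/2)ε.
Take δ = min(3, (9/2)ε). Then 0 < |u + 6| < δ gives both |u + 6| < 3 and |u + 6| < (9/2)ε, so |4/u + 2/3| < ε.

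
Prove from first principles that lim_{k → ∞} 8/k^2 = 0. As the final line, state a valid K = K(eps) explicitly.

K = (8/eps)^{1/2}

Let eps > 0. For k ≥ 1, |8/k^2 − 0| = 8/k^2.
8/k^2 < eps ⇔ k^2 > 8/eps ⇔ k > (8/eps)^{1/2}.
Take K = (8/eps)^{1/2}. Then k > K implies 8/k^2 < eps.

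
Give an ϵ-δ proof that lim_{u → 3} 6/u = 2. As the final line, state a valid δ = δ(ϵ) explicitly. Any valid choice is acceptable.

Suppose ϵ > 0. We seek δ > 0 such that 0 < |u − 3| < δ implies |6/u − 2| < ϵ.
|6/u − 2| = 6·|3 − u|/(3·|u|) = 6|u − 3|/(3|u|).
Require δ ≤ 3/2 so that |u| > 3 − 3/2 = 3/2, hence 3|u| > 9/2.
Then |6/u − 2| < 6|u − 3|/(9/2), which is < ϵ when |u − 3| < (3/4)ϵ.
Take δ = min(3/2, (3/4)ϵ). Then 0 < |u − 3| < δ gives both |u − 3| < 3/2 and |u − 3| < (3/4)ϵ, so |6/u − 2| < ϵ.

δ = min(3/2, (3/4)ϵ)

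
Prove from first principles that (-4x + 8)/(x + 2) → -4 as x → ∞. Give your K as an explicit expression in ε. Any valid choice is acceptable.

Let ε > 0. We seek K > 0 such that x > K implies |(-4x + 8)/(x + 2) + 4| < ε.
(-4x + 8)/(x + 2) + 4 = ((-4x + 8) − (-4)(x + 2)) / ((x + 2)) = 16/((x + 2)).
For x > 0 we have x + 2 > x, so |(-4x + 8)/(x + 2) + 4| = 16/((x + 2)) < 16/(x) = 16/x.
Thus |(-4x + 8)/(x + 2) + 4| < ε whenever x > 16/ε.
Take K = 16/ε. If x > K then |(-4x + 8)/(x + 2) + 4| < 16/x < ε.

K = 16/ε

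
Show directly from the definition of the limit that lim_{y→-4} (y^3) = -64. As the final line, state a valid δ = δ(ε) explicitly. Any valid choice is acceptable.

δ = min(1, ε/61)

Let ε > 0. We seek δ > 0 with 0 < |y + 4| < δ ⇒ |y^3 + 64| < ε.
Factor: y^3 + 64 = (y + 4)(y^2 - 4y + 16), so |y^3 + 64| = |y + 4|·|y^2 - 4y + 16|.
Impose δ ≤ 1 so that |y| < 5; then |y^2 - 4y + 16| ≤ 61.
Hence |y^3 + 64| ≤ 61|y + 4|, which is < ε once |y + 4| < ε/61.
Take δ = min(1, ε/61). If 0 < |y + 4| < δ then both bounds hold and |y^3 + 64| ≤ 61|y + 4| < 61·(ε/61) = ε.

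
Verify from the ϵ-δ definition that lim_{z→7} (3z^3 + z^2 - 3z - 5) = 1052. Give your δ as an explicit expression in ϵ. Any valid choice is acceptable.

δ = min(1, ϵ/519)

Fix ϵ > 0. We want δ > 0 such that 0 < |z − 7| < δ implies |(3z^3 + z^2 - 3z - 5) − 1052| < ϵ.
(3z^3 + z^2 - 3z - 5) − 1052 = 3z^3 + z^2 - 3z - 1057 = (z − 7)(3z^2 + 22z + 151).
So |(3z^3 + z^2 - 3z - 5) − 1052| = |z − 7|·|3z^2 + 22z + 151|.
Require δ ≤ 1. Then |z − 7| < 1 gives |z| < 8, and by the triangle inequality |3z^2 + 22z + 151| ≤ 3·8^2 + 22·8 + 151 = 519.
Hence |(3z^3 + z^2 - 3z - 5) − 1052| ≤ 519|z − 7| < ϵ provided |z − 7| < ϵ/519.
Take δ = min(1, ϵ/519). Then 0 < |z − 7| < δ gives both |z − 7| < 1 and |z − 7| < ϵ/519, so |(3z^3 + z^2 - 3z - 5) − 1052| < ϵ.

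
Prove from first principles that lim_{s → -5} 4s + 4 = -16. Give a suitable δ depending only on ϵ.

Fix ϵ > 0. We need δ > 0 so that 0 < |s + 5| < δ implies |(4s + 4) + 16| < ϵ.
Since (4s + 4) + 16 = 4(s + 5), we have |(4s + 4) + 16| = 4|s + 5|.
So 4|s + 5| < ϵ exactly when |s + 5| < ϵ/4.
Take δ = ϵ/4. If 0 < |s + 5| < δ then |(4s + 4) + 16| = 4|s + 5| < 4·(ϵ/4) = ϵ.

δ = ϵ/4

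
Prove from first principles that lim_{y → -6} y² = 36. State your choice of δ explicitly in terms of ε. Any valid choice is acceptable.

Let ε > 0 be given. We seek δ > 0 with 0 < |y + 6| < δ ⇒ |y² − 36| < ε.
Factor: y² − 36 = (y + 6)(y - 6), so |y² − 36| = |y + 6|·|y - 6|.
Impose δ ≤ 1 so that |y| < 7; then |y - 6| ≤ 13.
Hence |y² − 36| ≤ 13|y + 6|, which is < ε once |y + 6| < ε/13.
Take δ = min(1, ε/13). If 0 < |y + 6| < δ then both bounds hold and |y² − 36| ≤ 13|y + 6| < 13·(ε/13) = ε.

δ = min(1, ε/13)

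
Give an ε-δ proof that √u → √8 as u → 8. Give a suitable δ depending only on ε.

δ = min(8, √8·ε)

Suppose ε > 0. We want δ > 0 such that 0 < |u − 8| < δ implies |√u − √8| < ε.
Multiplying by the conjugate, |√u − √8| = |u − 8|/(√u + √8).
Restrict δ ≤ 8 so that |u − 8| < 8 forces u > 0, and then √u + √8 > √8.
Hence |√u − √8| < |u − 8|/√8, which is < ε once |u − 8| < √8·ε.
Take δ = min(8, √8·ε). If 0 < |u − 8| < δ then u > 0 and |√u − √8| < |u − 8|/√8 < ε.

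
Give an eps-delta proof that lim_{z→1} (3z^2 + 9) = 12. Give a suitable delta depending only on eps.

delta = min(1, eps/9)

Suppose eps > 0. We want delta > 0 such that 0 < |z − 1| < delta implies |(3z^2 + 9) − 12| < eps.
(3z^2 + 9) − 12 = 3z^2 - 3 = (z − 1)(3z + 3).
So |(3z^2 + 9) − 12| = |z − 1|·|3z + 3|.
Assume first that |z − 1| < 1, so |z| < 2. Then |3z + 3| ≤ 3·2 + 3 = 9.
Hence |(3z^2 + 9) − 12| ≤ 9|z − 1| < eps provided |z − 1| < eps/9.
Take delta = min(1, eps/9). Then 0 < |z − 1| < delta gives both |z − 1| < 1 and |z − 1| < eps/9, so |(3z^2 + 9) − 12| < eps.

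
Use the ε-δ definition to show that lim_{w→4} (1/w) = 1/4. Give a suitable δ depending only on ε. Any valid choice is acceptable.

δ = min(2, 8ε)

Let ε > 0. We seek δ > 0 such that 0 < |w − 4| < δ implies |1/w − (1/4)| < ε.
|1/w − (1/4)| = |4 − w|/(4·|w|) = |w − 4|/(4|w|).
Require δ ≤ 2 so that |w| > 4 − 2 = 2, hence 4|w| > 8.
Then |1/w − (1/4)| < |w − 4|/8, which is < ε when |w − 4| < 8ε.
Take δ = min(2, 8ε). Then 0 < |w − 4| < δ gives both |w − 4| < 2 and |w − 4| < 8ε, so |1/w − (1/4)| < ε.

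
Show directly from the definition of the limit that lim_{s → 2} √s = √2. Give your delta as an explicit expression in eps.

Fix eps > 0. We want delta > 0 such that 0 < |s − 2| < delta implies |√s − √2| < eps.
Rationalise: √s − √2 = (s − 2)/(√s + √2), so |√s − √2| = |s − 2|/(√s + √2).
Restrict delta ≤ 2 so that |s − 2| < 2 forces s > 0, and then √s + √2 > √2.
Hence |√s − √2| < |s − 2|/√2, which is < eps once |s − 2| < √2·eps.
Take delta = min(2, √2·eps). If 0 < |s − 2| < delta then s > 0 and |√s − √2| < |s − 2|/√2 < eps.

delta = min(2, √2·eps)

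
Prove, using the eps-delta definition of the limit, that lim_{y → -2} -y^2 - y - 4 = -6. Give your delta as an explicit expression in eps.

delta = min(1, eps/4)

Let eps > 0. We want delta > 0 such that 0 < |y + 2| < delta implies |(-y^2 - y - 4) + 6| < eps.
(-y^2 - y - 4) + 6 = -y^2 - y + 2 = (y + 2)(-y + 1).
So |(-y^2 - y - 4) + 6| = |y + 2|·|-y + 1|.
Assume first that |y + 2| < 1, so |y| < 3. Then |-y + 1| ≤ 3 + 1 = 4.
Hence |(-y^2 - y - 4) + 6| ≤ 4|y + 2| < eps provided |y + 2| < eps/4.
Take delta = min(1, eps/4). Then 0 < |y + 2| < delta gives both |y + 2| < 1 and |y + 2| < eps/4, so |(-y^2 - y - 4) + 6| < eps.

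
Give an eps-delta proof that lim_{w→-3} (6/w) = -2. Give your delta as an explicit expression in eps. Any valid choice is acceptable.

Let eps > 0 be given. We seek delta > 0 such that 0 < |w + 3| < delta implies |6/w + 2| < eps.
|6/w + 2| = 6·|-3 − w|/(3·|w|) = 6|w + 3|/(3|w|).
Restrict delta ≤ 3/2. Then |w + 3| < 3/2 gives |w| > 3/2, so 3|w| > 9/2.
Then |6/w + 2| < 6|w + 3|/(9/2), which is < eps when |w + 3| < (3/4)eps.
Take delta = min(3/2, (3/4)eps). Then 0 < |w + 3| < delta gives both |w + 3| < 3/2 and |w + 3| < (3/4)eps, so |6/w + 2| < eps.

delta = min(3/2, (3/4)eps)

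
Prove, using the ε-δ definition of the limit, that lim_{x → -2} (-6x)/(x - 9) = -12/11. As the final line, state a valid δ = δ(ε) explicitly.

δ = min(11/2, (121/108)ε)

Suppose ε > 0. We want δ > 0 with 0 < |x + 2| < δ ⇒ |(-6x)/(x - 9) + 12/11| < ε.
Combining over a common denominator, (-6x)/(x - 9) + 12/11 = [(-6x)·(-11) − 12·(x - 9)] / [(-11)·(x - 9)] = 54(x + 2) / ((-11)(x - 9)).
So |(-6x)/(x - 9) + 12/11| = 54|x + 2| / (11·|x − 9|).
Require δ ≤ 11/2, so |x − 9| ≥ |-11| − |x + 2| > 11 − 11/2 = 11/2.
Hence |(-6x)/(x - 9) + 12/11| < 54|x + 2|/(11·(11/2)) = (108/121)|x + 2|, which is < ε once |x + 2| < (121/108)ε.
Take δ = min(11/2, (121/108)ε). Then 0 < |x + 2| < δ forces both bounds, so |(-6x)/(x - 9) + 12/11| < ε.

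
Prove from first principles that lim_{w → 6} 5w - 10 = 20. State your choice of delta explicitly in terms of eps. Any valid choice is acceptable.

delta = eps/5

Let eps > 0. We need delta > 0 so that 0 < |w − 6| < delta implies |(5w - 10) − 20| < eps.
|(5w - 10) − 20| = |5w - 30| = 5|w − 6|.
So 5|w − 6| < eps exactly when |w − 6| < eps/5.
Choosing delta = eps/5 gives |(5w - 10) − 20| = 5|w − 6| < eps whenever |w − 6| < delta.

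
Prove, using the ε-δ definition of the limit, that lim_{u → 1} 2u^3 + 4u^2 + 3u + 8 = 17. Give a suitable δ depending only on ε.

Let ε > 0. We want δ > 0 such that 0 < |u − 1| < δ implies |(2u^3 + 4u^2 + 3u + 8) − 17| < ε.
(2u^3 + 4u^2 + 3u + 8) − 17 = 2u^3 + 4u^2 + 3u - 9 = (u − 1)(2u^2 + 6u + 9).
So |(2u^3 + 4u^2 + 3u + 8) − 17| = |u − 1|·|2u^2 + 6u + 9|.
Require δ ≤ 1. Then |u − 1| < 1 gives |u| < 2, and by the triangle inequality |2u^2 + 6u + 9| ≤ 2·2^2 + 6·2 + 9 = 29.
Hence |(2u^3 + 4u^2 + 3u + 8) − 17| ≤ 29|u − 1| < ε provided |u − 1| < ε/29.
Take δ = min(1, ε/29). Then 0 < |u − 1| < δ gives both |u − 1| < 1 and |u − 1| < ε/29, so |(2u^3 + 4u^2 + 3u + 8) − 17| < ε.

δ = min(1, ε/29)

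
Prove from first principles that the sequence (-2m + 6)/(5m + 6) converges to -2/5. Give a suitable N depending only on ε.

N = (42/25)/ε

Let ε > 0 be given. For m ≥ 1, |(-2m + 6)/(5m + 6) + 2/5| = |42|/(5(5m + 6)) = 42/(5(5m + 6)).
Since 5m + 6 ≥ 5m for m ≥ 1, this is ≤ 42/(5·5m) = (42/25)/m.
So |(-2m + 6)/(5m + 6) + 2/5| < ε whenever m > (42/25)/ε.
Take N = (42/25)/ε. If m > N then |(-2m + 6)/(5m + 6) + 2/5| ≤ (42/25)/m < ε.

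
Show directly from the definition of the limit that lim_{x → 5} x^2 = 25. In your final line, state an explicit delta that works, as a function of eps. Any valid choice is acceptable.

delta = min(1, eps/11)

Let eps > 0 be given. We seek delta > 0 with 0 < |x − 5| < delta ⇒ |x^2 − 25| < eps.
Factor: x^2 − 25 = (x − 5)(x + 5), so |x^2 − 25| = |x − 5|·|x + 5|.
Restrict delta ≤ 1. Then |x − 5| < 1 gives |x| < 6, so by the triangle inequality |x + 5| ≤ 6 + 5 = 11.
Hence |x^2 − 25| ≤ 11|x − 5|, which is < eps once |x − 5| < eps/11.
Take delta = min(1, eps/11). If 0 < |x − 5| < delta then both bounds hold and |x^2 − 25| ≤ 11|x − 5| < 11·(eps/11) = eps.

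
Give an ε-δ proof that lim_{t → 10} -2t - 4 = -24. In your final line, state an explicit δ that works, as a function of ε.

Fix ε > 0. We need δ > 0 so that 0 < |t − 10| < δ implies |(-2t - 4) + 24| < ε.
Since (-2t - 4) + 24 = -2(t − 10), we have |(-2t - 4) + 24| = 2|t − 10|.
Thus it suffices that |t − 10| < ε/2.
Take δ = ε/2. If 0 < |t − 10| < δ then |(-2t - 4) + 24| = 2|t − 10| < 2·(ε/2) = ε.

δ = ε/2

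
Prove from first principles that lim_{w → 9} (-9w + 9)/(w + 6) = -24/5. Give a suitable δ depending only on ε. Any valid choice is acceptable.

δ = min(15/2, (25/14)ε)

Let ε > 0. We want δ > 0 with 0 < |w − 9| < δ ⇒ |(-9w + 9)/(w + 6) + 24/5| < ε.
Combining over a common denominator, (-9w + 9)/(w + 6) + 24/5 = [(-9w + 9)·15 − (-72)·(w + 6)] / [15·(w + 6)] = -63(w − 9) / (15(w + 6)).
So |(-9w + 9)/(w + 6) + 24/5| = 63|w − 9| / (15·|w + 6|).
Restrict δ ≤ 15/2. Then |w − 9| < 15/2 gives |w + 6| = |(w − 9) + 15| ≥ 15 − 15/2 = 15/2.
Hence |(-9w + 9)/(w + 6) + 24/5| < 63|w − 9|/(15·(15/2)) = (14/25)|w − 9|, which is < ε once |w − 9| < (25/14)ε.
Take δ = min(15/2, (25/14)ε). Then 0 < |w − 9| < δ forces both bounds, so |(-9w + 9)/(w + 6) + 24/5| < ε.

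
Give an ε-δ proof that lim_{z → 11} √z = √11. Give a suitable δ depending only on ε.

Suppose ε > 0. We want δ > 0 such that 0 < |z − 11| < δ implies |√z − √11| < ε.
Rationalise: √z − √11 = (z − 11)/(√z + √11), so |√z − √11| = |z − 11|/(√z + √11).
Restrict δ ≤ 11 so that |z − 11| < 11 forces z > 0, and then √z + √11 > √11.
Hence |√z − √11| < |z − 11|/√11, which is < ε once |z − 11| < √11·ε.
Take δ = min(11, √11·ε). If 0 < |z − 11| < δ then z > 0 and |√z − √11| < |z − 11|/√11 < ε.

δ = min(11, √11·ε)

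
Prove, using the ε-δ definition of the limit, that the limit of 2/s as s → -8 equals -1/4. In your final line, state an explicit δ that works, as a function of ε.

δ = min(4, 16ε)

Let ε > 0. We seek δ > 0 such that 0 < |s + 8| < δ implies |2/s + 1/4| < ε.
|2/s + 1/4| = 2·|-8 − s|/(8·|s|) = 2|s + 8|/(8|s|).
Require δ ≤ 4 so that |s| > 8 − 4 = 4, hence 8|s| > 32.
Then |2/s + 1/4| < 2|s + 8|/32, which is < ε when |s + 8| < 16ε.
Take δ = min(4, 16ε). Then 0 < |s + 8| < δ gives both |s + 8| < 4 and |s + 8| < 16ε, so |2/s + 1/4| < ε.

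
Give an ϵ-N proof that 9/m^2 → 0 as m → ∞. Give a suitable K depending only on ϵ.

K = (9/ϵ)^{1/2}

Let ϵ > 0. For m ≥ 1, |9/m^2 − 0| = 9/m^2.
9/m^2 < ϵ ⇔ m^2 > 9/ϵ ⇔ m > (9/ϵ)^{1/2}.
Take K = (9/ϵ)^{1/2}. Then m > K implies 9/m^2 < ϵ.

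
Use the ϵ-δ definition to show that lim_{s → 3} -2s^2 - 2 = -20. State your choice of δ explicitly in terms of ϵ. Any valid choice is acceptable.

δ = min(2, ϵ/16)

Fix ϵ > 0. We want δ > 0 such that 0 < |s − 3| < δ implies |(-2s^2 - 2) + 20| < ϵ.
(-2s^2 - 2) + 20 = -2s^2 + 18 = (s − 3)(-2s - 6).
So |(-2s^2 - 2) + 20| = |s − 3|·|-2s - 6|.
Assume first that |s − 3| < 2, so |s| < 5. Then |-2s - 6| ≤ 2·5 + 6 = 16.
Hence |(-2s^2 - 2) + 20| ≤ 16|s − 3| < ϵ provided |s − 3| < ϵ/16.
Take δ = min(2, ϵ/16). Then 0 < |s − 3| < δ gives both |s − 3| < 2 and |s − 3| < ϵ/16, so |(-2s^2 - 2) + 20| < ϵ.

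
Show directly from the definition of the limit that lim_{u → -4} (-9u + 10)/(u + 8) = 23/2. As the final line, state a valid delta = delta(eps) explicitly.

Suppose eps > 0. We want delta > 0 with 0 < |u + 4| < delta ⇒ |(-9u + 10)/(u + 8) − (23/2)| < eps.
Combining over a common denominator, (-9u + 10)/(u + 8) − (23/2) = [(-9u + 10)·4 − 46·(u + 8)] / [4·(u + 8)] = -82(u + 4) / (4(u + 8)).
So |(-9u + 10)/(u + 8) − (23/2)| = 82|u + 4| / (4·|u + 8|).
Require delta ≤ 2, so |u + 8| ≥ |4| − |u + 4| > 4 − 2 = 2.
Hence |(-9u + 10)/(u + 8) − (23/2)| < 82|u + 4|/(4·2) = (41/4)|u + 4|, which is < eps once |u + 4| < (4/41)eps.
Take delta = min(2, (4/41)eps). Then 0 < |u + 4| < delta forces both bounds, so |(-9u + 10)/(u + 8) − (23/2)| < eps.

delta = min(2, (4/41)eps)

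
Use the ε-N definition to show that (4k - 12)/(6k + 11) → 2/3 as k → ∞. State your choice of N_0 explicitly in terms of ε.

N_0 = (29/9)/ε

Suppose ε > 0. For k ≥ 1, |(4k - 12)/(6k + 11) − (2/3)| = |-116|/(6(6k + 11)) = 116/(6(6k + 11)).
Since 6k + 11 ≥ 6k for k ≥ 1, this is ≤ 116/(6·6k) = (29/9)/k.
So |(4k - 12)/(6k + 11) − (2/3)| < ε whenever k > (29/9)/ε.
Take N_0 = (29/9)/ε. If k > N_0 then |(4k - 12)/(6k + 11) − (2/3)| ≤ (29/9)/k < ε.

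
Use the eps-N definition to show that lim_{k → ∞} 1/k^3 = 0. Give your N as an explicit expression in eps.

Let eps > 0. For k ≥ 1, |1/k^3 − 0| = 1/k^3.
1/k^3 < eps ⇔ k^3 > 1/eps ⇔ k > (1/eps)^{1/3}.
Take N = (1/eps)^{1/3}. Then k > N implies 1/k^3 < eps.

N = (1/eps)^{1/3}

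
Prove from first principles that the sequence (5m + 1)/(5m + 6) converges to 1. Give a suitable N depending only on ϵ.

Suppose ϵ > 0. For m ≥ 1, |(5m + 1)/(5m + 6) − 1| = |-25|/(5(5m + 6)) = 25/(5(5m + 6)).
Since 5m + 6 ≥ 5m for m ≥ 1, this is ≤ 25/(5·5m) = 1/m.
So |(5m + 1)/(5m + 6) − 1| < ϵ whenever m > 1/ϵ.
Take N = 1/ϵ. If m > N then |(5m + 1)/(5m + 6) − 1| ≤ 1/m < ϵ.

N = 1/ϵ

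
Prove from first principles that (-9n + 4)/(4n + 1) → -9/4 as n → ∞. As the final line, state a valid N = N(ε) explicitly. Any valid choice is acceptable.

Fix ε > 0. For n ≥ 1, |(-9n + 4)/(4n + 1) + 9/4| = |25|/(4(4n + 1)) = 25/(4(4n + 1)).
Since 4n + 1 ≥ 4n for n ≥ 1, this is ≤ 25/(4·4n) = (25/16)/n.
So |(-9n + 4)/(4n + 1) + 9/4| < ε whenever n > (25/16)/ε.
Take N = (25/16)/ε. If n > N then |(-9n + 4)/(4n + 1) + 9/4| ≤ (25/16)/n < ε.

N = (25/16)/ε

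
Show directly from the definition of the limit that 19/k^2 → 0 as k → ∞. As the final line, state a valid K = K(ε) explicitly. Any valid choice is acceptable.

Let ε > 0. For k ≥ 1, |19/k^2 − 0| = 19/k^2.
19/k^2 < ε ⇔ k^2 > 19/ε ⇔ k > (19/ε)^{1/2}.
Take K = (19/ε)^{1/2}. Then k > K implies 19/k^2 < ε.

K = (19/ε)^{1/2}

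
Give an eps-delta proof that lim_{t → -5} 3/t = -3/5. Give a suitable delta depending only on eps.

Let eps > 0 be given. We seek delta > 0 such that 0 < |t + 5| < delta implies |3/t + 3/5| < eps.
|3/t + 3/5| = 3·|-5 − t|/(5·|t|) = 3|t + 5|/(5|t|).
Restrict delta ≤ 5/2. Then |t + 5| < 5/2 gives |t| > 5/2, so 5|t| > 25/2.
Then |3/t + 3/5| < 3|t + 5|/(25/2), which is < eps when |t + 5| < (25/6)eps.
Take delta = min(5/2, (25/6)eps). Then 0 < |t + 5| < delta gives both |t + 5| < 5/2 and |t + 5| < (25/6)eps, so |3/t + 3/5| < eps.

delta = min(5/2, (25/6)eps)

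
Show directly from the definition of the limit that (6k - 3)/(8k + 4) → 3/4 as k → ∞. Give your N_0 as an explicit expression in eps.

N_0 = (3/4)/eps

Let eps > 0. For k ≥ 1, |(6k - 3)/(8k + 4) − (3/4)| = |-48|/(8(8k + 4)) = 48/(8(8k + 4)).
Since 8k + 4 ≥ 8k for k ≥ 1, this is ≤ 48/(8·8k) = (3/4)/k.
So |(6k - 3)/(8k + 4) − (3/4)| < eps whenever k > (3/4)/eps.
Take N_0 = (3/4)/eps. If k > N_0 then |(6k - 3)/(8k + 4) − (3/4)| ≤ (3/4)/k < eps.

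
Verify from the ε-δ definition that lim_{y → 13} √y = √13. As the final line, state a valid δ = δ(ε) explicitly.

Fix ε > 0. We want δ > 0 such that 0 < |y − 13| < δ implies |√y − √13| < ε.
Multiplying by the conjugate, |√y − √13| = |y − 13|/(√y + √13).
Restrict δ ≤ 13 so that |y − 13| < 13 forces y > 0, and then √y + √13 > √13.
Hence |√y − √13| < |y − 13|/√13, which is < ε once |y − 13| < √13·ε.
Take δ = min(13, √13·ε). If 0 < |y − 13| < δ then y > 0 and |√y − √13| < |y − 13|/√13 < ε.

δ = min(13, √13·ε)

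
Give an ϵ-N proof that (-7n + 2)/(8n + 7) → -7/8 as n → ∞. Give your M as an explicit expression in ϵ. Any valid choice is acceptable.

M = (65/64)/ϵ

Fix ϵ > 0. For n ≥ 1, |(-7n + 2)/(8n + 7) + 7/8| = |65|/(8(8n + 7)) = 65/(8(8n + 7)).
Since 8n + 7 ≥ 8n for n ≥ 1, this is ≤ 65/(8·8n) = (65/64)/n.
So |(-7n + 2)/(8n + 7) + 7/8| < ϵ whenever n > (65/64)/ϵ.
Take M = (65/64)/ϵ. If n > M then |(-7n + 2)/(8n + 7) + 7/8| ≤ (65/64)/n < ϵ.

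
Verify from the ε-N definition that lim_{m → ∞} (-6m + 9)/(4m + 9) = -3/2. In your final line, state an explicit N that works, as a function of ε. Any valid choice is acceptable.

N = (45/8)/ε

Let ε > 0. For m ≥ 1, |(-6m + 9)/(4m + 9) + 3/2| = |90|/(4(4m + 9)) = 90/(4(4m + 9)).
Since 4m + 9 ≥ 4m for m ≥ 1, this is ≤ 90/(4·4m) = (45/8)/m.
So |(-6m + 9)/(4m + 9) + 3/2| < ε whenever m > (45/8)/ε.
Take N = (45/8)/ε. If m > N then |(-6m + 9)/(4m + 9) + 3/2| ≤ (45/8)/m < ε.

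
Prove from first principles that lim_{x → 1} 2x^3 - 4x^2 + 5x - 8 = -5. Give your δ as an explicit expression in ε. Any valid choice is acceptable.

δ = min(1, ε/15)

Let ε > 0. We want δ > 0 such that 0 < |x − 1| < δ implies |(2x^3 - 4x^2 + 5x - 8) + 5| < ε.
(2x^3 - 4x^2 + 5x - 8) + 5 = 2x^3 - 4x^2 + 5x - 3 = (x − 1)(2x^2 - 2x + 3).
So |(2x^3 - 4x^2 + 5x - 8) + 5| = |x − 1|·|2x^2 - 2x + 3|.
Assume first that |x − 1| < 1, so |x| < 2. Then |2x^2 - 2x + 3| ≤ 2·2^2 + 2·2 + 3 = 15.
Hence |(2x^3 - 4x^2 + 5x - 8) + 5| ≤ 15|x − 1| < ε provided |x − 1| < ε/15.
Choosing δ = min(1, ε/15) ensures both conditions, hence |(2x^3 - 4x^2 + 5x - 8) + 5| < ε.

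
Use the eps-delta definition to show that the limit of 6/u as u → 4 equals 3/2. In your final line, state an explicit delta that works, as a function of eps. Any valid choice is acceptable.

Let eps > 0 be given. We seek delta > 0 such that 0 < |u − 4| < delta implies |6/u − (3/2)| < eps.
|6/u − (3/2)| = 6·|4 − u|/(4·|u|) = 6|u − 4|/(4|u|).
Restrict delta ≤ 2. Then |u − 4| < 2 gives |u| > 2, so 4|u| > 8.
Then |6/u − (3/2)| < 6|u − 4|/8, which is < eps when |u − 4| < (4/3)eps.
Take delta = min(2, (4/3)eps). Then 0 < |u − 4| < delta gives both |u − 4| < 2 and |u − 4| < (4/3)eps, so |6/u − (3/2)| < eps.

delta = min(2, (4/3)eps)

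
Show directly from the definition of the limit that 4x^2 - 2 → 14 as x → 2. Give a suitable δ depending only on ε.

Let ε > 0. We want δ > 0 such that 0 < |x − 2| < δ implies |(4x^2 - 2) − 14| < ε.
(4x^2 - 2) − 14 = 4x^2 - 16 = (x − 2)(4x + 8).
So |(4x^2 - 2) − 14| = |x − 2|·|4x + 8|.
Require δ ≤ 1. Then |x − 2| < 1 gives |x| < 3, and by the triangle inequality |4x + 8| ≤ 4·3 + 8 = 20.
Hence |(4x^2 - 2) − 14| ≤ 20|x − 2| < ε provided |x − 2| < ε/20.
Take δ = min(1, ε/20). Then 0 < |x − 2| < δ gives both |x − 2| < 1 and |x − 2| < ε/20, so |(4x^2 - 2) − 14| < ε.

δ = min(1, ε/20)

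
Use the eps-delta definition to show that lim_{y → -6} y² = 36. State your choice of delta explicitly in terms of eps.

delta = min(2, eps/14)

Let eps > 0 be given. We seek delta > 0 with 0 < |y + 6| < delta ⇒ |y² − 36| < eps.
Factor: y² − 36 = (y + 6)(y - 6), so |y² − 36| = |y + 6|·|y - 6|.
Impose delta ≤ 2 so that |y| < 8; then |y - 6| ≤ 14.
Hence |y² − 36| ≤ 14|y + 6|, which is < eps once |y + 6| < eps/14.
Take delta = min(2, eps/14). If 0 < |y + 6| < delta then both bounds hold and |y² − 36| ≤ 14|y + 6| < 14·(eps/14) = eps.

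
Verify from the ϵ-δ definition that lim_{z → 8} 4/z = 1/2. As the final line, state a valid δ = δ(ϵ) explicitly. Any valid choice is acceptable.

Suppose ϵ > 0. We seek δ > 0 such that 0 < |z − 8| < δ implies |4/z − (1/2)| < ϵ.
|4/z − (1/2)| = 4·|8 − z|/(8·|z|) = 4|z − 8|/(8|z|).
Restrict δ ≤ 4. Then |z − 8| < 4 gives |z| > 4, so 8|z| > 32.
Then |4/z − (1/2)| < 4|z − 8|/32, which is < ϵ when |z − 8| < 8ϵ.
Take δ = min(4, 8ϵ). Then 0 < |z − 8| < δ gives both |z − 8| < 4 and |z − 8| < 8ϵ, so |4/z − (1/2)| < ϵ.

δ = min(4, 8ϵ)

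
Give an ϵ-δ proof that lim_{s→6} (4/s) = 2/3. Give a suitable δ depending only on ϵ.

δ = min(3, (9/2)ϵ)

Suppose ϵ > 0. We seek δ > 0 such that 0 < |s − 6| < δ implies |4/s − (2/3)| < ϵ.
|4/s − (2/3)| = 4·|6 − s|/(6·|s|) = 4|s − 6|/(6|s|).
Require δ ≤ 3 so that |s| > 6 − 3 = 3, hence 6|s| > 18.
Then |4/s − (2/3)| < 4|s − 6|/18, which is < ϵ when |s − 6| < (9/2)ϵ.
Take δ = min(3, (9/2)ϵ). Then 0 < |s − 6| < δ gives both |s − 6| < 3 and |s − 6| < (9/2)ϵ, so |4/s − (2/3)| < ϵ.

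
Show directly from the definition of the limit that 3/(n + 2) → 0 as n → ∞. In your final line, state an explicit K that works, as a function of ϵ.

Suppose ϵ > 0. For n ≥ 1, |3/(n + 2) − 0| = 3/(n + 2) ≤ 3/n.
We need 3/n < ϵ, i.e. n > 3/ϵ.
Take K = 3/ϵ. If n > K then |3/(n + 2)| ≤ 3/n < ϵ.

K = 3/ϵ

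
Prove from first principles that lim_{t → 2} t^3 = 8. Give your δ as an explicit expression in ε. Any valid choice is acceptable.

Suppose ε > 0. We seek δ > 0 with 0 < |t − 2| < δ ⇒ |t^3 − 8| < ε.
Factor: t^3 − 8 = (t − 2)(t^2 + 2t + 4), so |t^3 − 8| = |t − 2|·|t^2 + 2t + 4|.
Impose δ ≤ 1 so that |t| < 3; then |t^2 + 2t + 4| ≤ 19.
Hence |t^3 − 8| ≤ 19|t − 2|, which is < ε once |t − 2| < ε/19.
Take δ = min(1, ε/19). If 0 < |t − 2| < δ then both bounds hold and |t^3 − 8| ≤ 19|t − 2| < 19·(ε/19) = ε.

δ = min(1, ε/19)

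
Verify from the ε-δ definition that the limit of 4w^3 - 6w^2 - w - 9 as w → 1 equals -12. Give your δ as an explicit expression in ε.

δ = min(1, ε/23)

Let ε > 0. We want δ > 0 such that 0 < |w − 1| < δ implies |(4w^3 - 6w^2 - w - 9) + 12| < ε.
(4w^3 - 6w^2 - w - 9) + 12 = 4w^3 - 6w^2 - w + 3 = (w − 1)(4w^2 - 2w - 3).
So |(4w^3 - 6w^2 - w - 9) + 12| = |w − 1|·|4w^2 - 2w - 3|.
Require δ ≤ 1. Then |w − 1| < 1 gives |w| < 2, and by the triangle inequality |4w^2 - 2w - 3| ≤ 4·2^2 + 2·2 + 3 = 23.
Hence |(4w^3 - 6w^2 - w - 9) + 12| ≤ 23|w − 1| < ε provided |w − 1| < ε/23.
Take δ = min(1, ε/23). Then 0 < |w − 1| < δ gives both |w − 1| < 1 and |w − 1| < ε/23, so |(4w^3 - 6w^2 - w - 9) + 12| < ε.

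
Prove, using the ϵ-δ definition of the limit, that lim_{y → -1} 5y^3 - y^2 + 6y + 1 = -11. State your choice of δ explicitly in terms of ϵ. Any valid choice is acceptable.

δ = min(1, ϵ/44)

Let ϵ > 0 be given. We want δ > 0 such that 0 < |y + 1| < δ implies |(5y^3 - y^2 + 6y + 1) + 11| < ϵ.
(5y^3 - y^2 + 6y + 1) + 11 = 5y^3 - y^2 + 6y + 12 = (y + 1)(5y^2 - 6y + 12).
So |(5y^3 - y^2 + 6y + 1) + 11| = |y + 1|·|5y^2 - 6y + 12|.
Assume first that |y + 1| < 1, so |y| < 2. Then |5y^2 - 6y + 12| ≤ 5·2^2 + 6·2 + 12 = 44.
Hence |(5y^3 - y^2 + 6y + 1) + 11| ≤ 44|y + 1| < ϵ provided |y + 1| < ϵ/44.
Take δ = min(1, ϵ/44). Then 0 < |y + 1| < δ gives both |y + 1| < 1 and |y + 1| < ϵ/44, so |(5y^3 - y^2 + 6y + 1) + 11| < ϵ.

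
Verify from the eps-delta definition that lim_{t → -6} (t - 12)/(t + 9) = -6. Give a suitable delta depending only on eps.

Let eps > 0. We want delta > 0 with 0 < |t + 6| < delta ⇒ |(t - 12)/(t + 9) + 6| < eps.
Combining over a common denominator, (t - 12)/(t + 9) + 6 = [(t - 12)·3 − (-18)·(t + 9)] / [3·(t + 9)] = 21(t + 6) / (3(t + 9)).
So |(t - 12)/(t + 9) + 6| = 21|t + 6| / (3·|t + 9|).
Require delta ≤ 3/2, so |t + 9| ≥ |3| − |t + 6| > 3 − 3/2 = 3/2.
Hence |(t - 12)/(t + 9) + 6| < 21|t + 6|/(3·(3/2)) = (14/3)|t + 6|, which is < eps once |t + 6| < (3/14)eps.
Take delta = min(3/2, (3/14)eps). Then 0 < |t + 6| < delta forces both bounds, so |(t - 12)/(t + 9) + 6| < eps.

delta = min(3/2, (3/14)eps)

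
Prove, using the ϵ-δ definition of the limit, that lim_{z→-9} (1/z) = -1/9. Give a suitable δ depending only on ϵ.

Suppose ϵ > 0. We seek δ > 0 such that 0 < |z + 9| < δ implies |1/z + 1/9| < ϵ.
|1/z + 1/9| = |-9 − z|/(9·|z|) = |z + 9|/(9|z|).
Restrict δ ≤ 9/2. Then |z + 9| < 9/2 gives |z| > 9/2, so 9|z| > 81/2.
Then |1/z + 1/9| < |z + 9|/(81/2), which is < ϵ when |z + 9| < (81/2)ϵ.
Take δ = min(9/2, (81/2)ϵ). Then 0 < |z + 9| < δ gives both |z + 9| < 9/2 and |z + 9| < (81/2)ϵ, so |1/z + 1/9| < ϵ.

δ = min(9/2, (81/2)ϵ)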